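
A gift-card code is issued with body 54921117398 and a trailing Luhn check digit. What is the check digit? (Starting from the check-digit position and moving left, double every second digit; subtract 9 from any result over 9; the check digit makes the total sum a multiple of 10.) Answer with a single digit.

0

Partial digits right→left: 8 9 3 7 1 1 1 2 9 4 5
Double every second digit counting from the check-digit position (so the 1st, 3rd, 5th, ... of the partial from the right).
  doubled (with −9 where >9): 7 6 2 2 9 1 → sum 27
  kept as-is: 9 7 1 2 4 → sum 23
Total = 27 + 23 = 50.
Check digit = (10 − (50 mod 10)) mod 10 = 0.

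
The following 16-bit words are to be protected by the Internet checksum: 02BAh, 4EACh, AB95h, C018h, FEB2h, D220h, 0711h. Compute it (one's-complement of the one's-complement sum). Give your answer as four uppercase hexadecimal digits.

One's-complement addition (fold any carry out of bit 15 back into bit 0):
  0x02BA + 0x4EAC = 0x05166
  0x5166 + 0xAB95 = 0x0FCFB
  0xFCFB + 0xC018 = 0x1BD13 → wrap carry → 0xBD14
  0xBD14 + 0xFEB2 = 0x1BBC6 → wrap carry → 0xBBC7
  0xBBC7 + 0xD220 = 0x18DE7 → wrap carry → 0x8DE8
  0x8DE8 + 0x0711 = 0x094F9
One's-complement sum = 0x94F9.
Checksum = ~0x94F9 & 0xFFFF = 0x6B06.

6B06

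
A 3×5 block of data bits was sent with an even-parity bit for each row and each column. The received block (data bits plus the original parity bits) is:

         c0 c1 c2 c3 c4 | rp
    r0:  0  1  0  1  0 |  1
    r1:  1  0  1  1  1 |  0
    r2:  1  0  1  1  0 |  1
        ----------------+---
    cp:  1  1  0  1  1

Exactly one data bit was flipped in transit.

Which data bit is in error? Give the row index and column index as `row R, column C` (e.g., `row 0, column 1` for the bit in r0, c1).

Recompute each row's even parity and compare to rp:
  r0: data parity 0, sent rp 1 → mismatch
  r1: data parity 0, sent rp 0 → ok
  r2: data parity 1, sent rp 1 → ok
Recompute each column's even parity and compare to cp:
  c0: data parity 0, sent cp 1 → mismatch
  c1: data parity 1, sent cp 1 → ok
  c2: data parity 0, sent cp 0 → ok
  c3: data parity 1, sent cp 1 → ok
  c4: data parity 1, sent cp 1 → ok
Exactly one row (r0) and one column (c0) fail → the flipped bit is at their intersection.

row 0, column 0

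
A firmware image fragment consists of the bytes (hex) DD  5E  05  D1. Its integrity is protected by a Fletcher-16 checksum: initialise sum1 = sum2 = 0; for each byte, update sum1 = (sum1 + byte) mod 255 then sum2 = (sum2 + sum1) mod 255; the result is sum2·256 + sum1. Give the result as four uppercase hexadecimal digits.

Running sums (mod 255):
  after byte 0 (DD): sum1=221, sum2=221
  after byte 1 (5E): sum1=60, sum2=26
  after byte 2 (05): sum1=65, sum2=91
  after byte 3 (D1): sum1=19, sum2=110
Checksum = sum2·256 + sum1 = 110·256 + 19 = 28179 = 0x6E13.

6E13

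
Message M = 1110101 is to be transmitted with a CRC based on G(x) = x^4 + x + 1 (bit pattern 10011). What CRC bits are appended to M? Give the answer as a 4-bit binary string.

0111

Append 4 zeros: 11101010000. Divide by 10011 (XOR where the leading bit is 1):
  pos 0: 11101 XOR 10011 = 01110
  pos 1: 11100 XOR 10011 = 01111
  pos 2: 11111 XOR 10011 = 01100
  pos 3: 11000 XOR 10011 = 01011
  pos 4: 10110 XOR 10011 = 00101
  pos 6: 10100 XOR 10011 = 00111
Remainder (last 4 bits) = 0111. This is the CRC / FCS.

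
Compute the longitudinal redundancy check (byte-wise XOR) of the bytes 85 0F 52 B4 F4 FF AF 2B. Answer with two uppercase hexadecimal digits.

XOR the bytes together:
  start with 0x85
  0x85 ⊕ 0x0F = 0x8A
  0x8A ⊕ 0x52 = 0xD8
  0xD8 ⊕ 0xB4 = 0x6C
  0x6C ⊕ 0xF4 = 0x98
  0x98 ⊕ 0xFF = 0x67
  0x67 ⊕ 0xAF = 0xC8
  0xC8 ⊕ 0x2B = 0xE3

E3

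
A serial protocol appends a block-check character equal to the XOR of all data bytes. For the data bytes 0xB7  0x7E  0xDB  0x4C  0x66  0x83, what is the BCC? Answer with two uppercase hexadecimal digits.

XOR the bytes together:
  start with 0xB7
  0xB7 ⊕ 0x7E = 0xC9
  0xC9 ⊕ 0xDB = 0x12
  0x12 ⊕ 0x4C = 0x5E
  0x5E ⊕ 0x66 = 0x38
  0x38 ⊕ 0x83 = 0xBB

BB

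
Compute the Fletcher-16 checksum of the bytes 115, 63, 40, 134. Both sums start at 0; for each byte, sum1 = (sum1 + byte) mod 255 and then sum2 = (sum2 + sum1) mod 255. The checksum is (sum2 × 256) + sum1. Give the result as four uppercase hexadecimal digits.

6261

Running sums (mod 255):
  after byte 0 (115): sum1=115, sum2=115
  after byte 1 (63): sum1=178, sum2=38
  after byte 2 (40): sum1=218, sum2=1
  after byte 3 (134): sum1=97, sum2=98
Checksum = sum2·256 + sum1 = 98·256 + 97 = 25185 = 0x6261.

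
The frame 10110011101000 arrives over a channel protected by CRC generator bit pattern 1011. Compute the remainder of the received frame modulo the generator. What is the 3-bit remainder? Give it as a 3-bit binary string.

000

Modulo-2 division of 10110011101000 by 1011:
  pos 0: 1011 XOR 1011 = 0000
  pos 6: 1110 XOR 1011 = 0101
  pos 7: 1011 XOR 1011 = 0000
Remainder = 000 (zero — the frame passes the CRC check).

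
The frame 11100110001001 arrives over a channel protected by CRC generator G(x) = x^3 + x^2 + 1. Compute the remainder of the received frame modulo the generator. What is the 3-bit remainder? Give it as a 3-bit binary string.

Modulo-2 division of 11100110001001 by 1101:
  pos 0: 1110 XOR 1101 = 0011
  pos 2: 1101 XOR 1101 = 0000
  pos 6: 1000 XOR 1101 = 0101
  pos 7: 1011 XOR 1101 = 0110
  pos 8: 1100 XOR 1101 = 0001
Remainder = 101 (nonzero — an error is detected).

101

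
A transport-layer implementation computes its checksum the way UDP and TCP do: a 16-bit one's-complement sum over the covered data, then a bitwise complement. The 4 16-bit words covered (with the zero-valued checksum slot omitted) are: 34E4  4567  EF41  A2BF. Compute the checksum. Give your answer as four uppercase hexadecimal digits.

F3B2

One's-complement addition (fold any carry out of bit 15 back into bit 0):
  0x34E4 + 0x4567 = 0x07A4B
  0x7A4B + 0xEF41 = 0x1698C → wrap carry → 0x698D
  0x698D + 0xA2BF = 0x10C4C → wrap carry → 0x0C4D
One's-complement sum = 0x0C4D.
Checksum = ~0x0C4D & 0xFFFF = 0xF3B2.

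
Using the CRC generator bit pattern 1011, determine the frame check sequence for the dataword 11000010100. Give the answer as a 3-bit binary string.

100

Append 3 zeros: 11000010100000. Divide by 1011 (XOR where the leading bit is 1):
  pos 0: 1100 XOR 1011 = 0111
  pos 1: 1110 XOR 1011 = 0101
  pos 2: 1010 XOR 1011 = 0001
  pos 5: 1101 XOR 1011 = 0110
  pos 6: 1100 XOR 1011 = 0111
  pos 7: 1110 XOR 1011 = 0101
  pos 8: 1010 XOR 1011 = 0001
Remainder (last 3 bits) = 100. This is the CRC / FCS.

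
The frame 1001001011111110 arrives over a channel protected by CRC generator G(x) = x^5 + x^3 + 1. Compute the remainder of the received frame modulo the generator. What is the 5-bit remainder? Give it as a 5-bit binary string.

Modulo-2 division of 1001001011111110 by 101001:
  pos 0: 100100 XOR 101001 = 001101
  pos 2: 110110 XOR 101001 = 011111
  pos 3: 111111 XOR 101001 = 010110
  pos 4: 101101 XOR 101001 = 000100
  pos 7: 100111 XOR 101001 = 001110
  pos 9: 111011 XOR 101001 = 010010
  pos 10: 100100 XOR 101001 = 001101
Remainder = 01101 (nonzero — an error is detected).

01101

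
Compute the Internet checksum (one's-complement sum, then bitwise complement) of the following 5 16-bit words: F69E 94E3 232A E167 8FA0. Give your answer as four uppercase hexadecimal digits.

E04A

One's-complement addition (fold any carry out of bit 15 back into bit 0):
  0xF69E + 0x94E3 = 0x18B81 → wrap carry → 0x8B82
  0x8B82 + 0x232A = 0x0AEAC
  0xAEAC + 0xE167 = 0x19013 → wrap carry → 0x9014
  0x9014 + 0x8FA0 = 0x11FB4 → wrap carry → 0x1FB5
One's-complement sum = 0x1FB5.
Checksum = ~0x1FB5 & 0xFFFF = 0xE04A.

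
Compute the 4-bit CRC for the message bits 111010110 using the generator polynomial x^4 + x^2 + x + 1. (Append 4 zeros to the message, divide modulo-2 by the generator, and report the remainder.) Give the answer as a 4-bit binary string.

Append 4 zeros: 1110101100000. Divide by 10111 (XOR where the leading bit is 1):
  pos 0: 11101 XOR 10111 = 01010
  pos 1: 10100 XOR 10111 = 00011
  pos 4: 11110 XOR 10111 = 01001
  pos 5: 10010 XOR 10111 = 00101
  pos 7: 10100 XOR 10111 = 00011
Remainder (last 4 bits) = 0110. This is the CRC / FCS.

0110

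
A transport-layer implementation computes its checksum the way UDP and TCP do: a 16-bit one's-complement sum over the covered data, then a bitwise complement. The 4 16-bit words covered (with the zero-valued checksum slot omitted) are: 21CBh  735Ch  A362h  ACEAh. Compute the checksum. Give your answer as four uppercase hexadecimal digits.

One's-complement addition (fold any carry out of bit 15 back into bit 0):
  0x21CB + 0x735C = 0x09527
  0x9527 + 0xA362 = 0x13889 → wrap carry → 0x388A
  0x388A + 0xACEA = 0x0E574
One's-complement sum = 0xE574.
Checksum = ~0xE574 & 0xFFFF = 0x1A8B.

1A8B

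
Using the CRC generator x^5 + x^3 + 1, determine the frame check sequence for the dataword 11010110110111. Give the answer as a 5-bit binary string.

10100

Append 5 zeros: 1101011011011100000. Divide by 101001 (XOR where the leading bit is 1):
  pos 0: 110101 XOR 101001 = 011100
  pos 1: 111001 XOR 101001 = 010000
  pos 2: 100000 XOR 101001 = 001001
  pos 4: 100111 XOR 101001 = 001110
  pos 6: 111001 XOR 101001 = 010000
  pos 7: 100001 XOR 101001 = 001000
  pos 9: 100010 XOR 101001 = 001011
  pos 11: 101100 XOR 101001 = 000101
Remainder (last 5 bits) = 10100. This is the CRC / FCS.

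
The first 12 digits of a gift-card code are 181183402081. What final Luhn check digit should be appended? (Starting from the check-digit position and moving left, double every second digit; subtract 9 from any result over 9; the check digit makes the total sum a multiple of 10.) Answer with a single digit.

Partial digits right→left: 1 8 0 2 0 4 3 8 1 1 8 1
Double every second digit counting from the check-digit position (so the 1st, 3rd, 5th, ... of the partial from the right).
  doubled (with −9 where >9): 2 0 0 6 2 7 → sum 17
  kept as-is: 8 2 4 8 1 1 → sum 24
Total = 17 + 24 = 41.
Check digit = (10 − (41 mod 10)) mod 10 = 9.

9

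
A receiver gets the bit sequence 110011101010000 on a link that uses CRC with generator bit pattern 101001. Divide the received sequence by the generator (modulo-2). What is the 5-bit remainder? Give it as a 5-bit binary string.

00000

Modulo-2 division of 110011101010000 by 101001:
  pos 0: 110011 XOR 101001 = 011010
  pos 1: 110101 XOR 101001 = 011100
  pos 2: 111000 XOR 101001 = 010001
  pos 3: 100011 XOR 101001 = 001010
  pos 5: 101001 XOR 101001 = 000000
Remainder = 00000 (zero — the frame passes the CRC check).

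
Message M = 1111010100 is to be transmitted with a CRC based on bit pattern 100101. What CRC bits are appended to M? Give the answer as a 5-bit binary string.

Append 5 zeros: 111101010000000. Divide by 100101 (XOR where the leading bit is 1):
  pos 0: 111101 XOR 100101 = 011000
  pos 1: 110000 XOR 100101 = 010101
  pos 2: 101011 XOR 100101 = 001110
  pos 4: 111000 XOR 100101 = 011101
  pos 5: 111010 XOR 100101 = 011111
  pos 6: 111110 XOR 100101 = 011011
  pos 7: 110110 XOR 100101 = 010011
  pos 8: 100110 XOR 100101 = 000011
Remainder (last 5 bits) = 00110. This is the CRC / FCS.

00110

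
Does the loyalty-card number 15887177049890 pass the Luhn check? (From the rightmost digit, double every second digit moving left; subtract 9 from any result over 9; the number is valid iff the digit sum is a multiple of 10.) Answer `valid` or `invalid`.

valid

From the right, keep odd positions and double even positions (subtract 9 from any doubled value over 9):
  doubled (positions 2,4,...): 9 9 0 5 5 7 2 → sum 37
  kept (positions 1,3,...): 0 8 4 7 1 8 5 → sum 33
Total = 70.
70 mod 10 = 0, so the number is valid.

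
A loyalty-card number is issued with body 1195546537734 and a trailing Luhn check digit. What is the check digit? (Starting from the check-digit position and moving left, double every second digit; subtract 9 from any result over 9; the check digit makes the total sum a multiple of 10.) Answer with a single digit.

1

Partial digits right→left: 4 3 7 7 3 5 6 4 5 5 9 1 1
Double every second digit counting from the check-digit position (so the 1st, 3rd, 5th, ... of the partial from the right).
  doubled (with −9 where >9): 8 5 6 3 1 9 2 → sum 34
  kept as-is: 3 7 5 4 5 1 → sum 25
Total = 34 + 25 = 59.
Check digit = (10 − (59 mod 10)) mod 10 = 1.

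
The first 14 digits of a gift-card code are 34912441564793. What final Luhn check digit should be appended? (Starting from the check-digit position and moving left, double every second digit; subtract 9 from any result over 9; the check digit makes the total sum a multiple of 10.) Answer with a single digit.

Partial digits right→left: 3 9 7 4 6 5 1 4 4 2 1 9 4 3
Double every second digit counting from the check-digit position (so the 1st, 3rd, 5th, ... of the partial from the right).
  doubled (with −9 where >9): 6 5 3 2 8 2 8 → sum 34
  kept as-is: 9 4 5 4 2 9 3 → sum 36
Total = 34 + 36 = 70.
Check digit = (10 − (70 mod 10)) mod 10 = 0.

0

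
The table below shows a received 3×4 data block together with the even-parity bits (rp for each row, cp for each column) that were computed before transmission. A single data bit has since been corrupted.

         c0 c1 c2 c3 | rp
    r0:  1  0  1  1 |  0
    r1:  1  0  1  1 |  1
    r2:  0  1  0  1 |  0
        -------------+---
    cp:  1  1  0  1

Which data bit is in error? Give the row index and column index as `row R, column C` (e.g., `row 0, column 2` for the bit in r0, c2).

Recompute each row's even parity and compare to rp:
  r0: data parity 1, sent rp 0 → mismatch
  r1: data parity 1, sent rp 1 → ok
  r2: data parity 0, sent rp 0 → ok
Recompute each column's even parity and compare to cp:
  c0: data parity 0, sent cp 1 → mismatch
  c1: data parity 1, sent cp 1 → ok
  c2: data parity 0, sent cp 0 → ok
  c3: data parity 1, sent cp 1 → ok
Exactly one row (r0) and one column (c0) fail → the flipped bit is at their intersection.

row 0, column 0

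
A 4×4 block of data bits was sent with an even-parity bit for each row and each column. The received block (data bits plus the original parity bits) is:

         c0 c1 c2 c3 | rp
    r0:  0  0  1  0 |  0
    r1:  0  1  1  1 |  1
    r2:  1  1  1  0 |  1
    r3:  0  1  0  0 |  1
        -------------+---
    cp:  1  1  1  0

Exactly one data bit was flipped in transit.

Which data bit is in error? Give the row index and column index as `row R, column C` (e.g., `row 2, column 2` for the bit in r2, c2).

Recompute each row's even parity and compare to rp:
  r0: data parity 1, sent rp 0 → mismatch
  r1: data parity 1, sent rp 1 → ok
  r2: data parity 1, sent rp 1 → ok
  r3: data parity 1, sent rp 1 → ok
Recompute each column's even parity and compare to cp:
  c0: data parity 1, sent cp 1 → ok
  c1: data parity 1, sent cp 1 → ok
  c2: data parity 1, sent cp 1 → ok
  c3: data parity 1, sent cp 0 → mismatch
Exactly one row (r0) and one column (c3) fail → the flipped bit is at their intersection.

row 0, column 3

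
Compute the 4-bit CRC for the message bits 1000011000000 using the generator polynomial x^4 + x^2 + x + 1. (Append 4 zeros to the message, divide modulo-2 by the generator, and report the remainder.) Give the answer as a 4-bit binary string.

Append 4 zeros: 10000110000000000. Divide by 10111 (XOR where the leading bit is 1):
  pos 0: 10000 XOR 10111 = 00111
  pos 2: 11111 XOR 10111 = 01000
  pos 3: 10000 XOR 10111 = 00111
  pos 5: 11100 XOR 10111 = 01011
  pos 6: 10110 XOR 10111 = 00001
  pos 10: 10000 XOR 10111 = 00111
  pos 12: 11100 XOR 10111 = 01011
Remainder (last 4 bits) = 1011. This is the CRC / FCS.

1011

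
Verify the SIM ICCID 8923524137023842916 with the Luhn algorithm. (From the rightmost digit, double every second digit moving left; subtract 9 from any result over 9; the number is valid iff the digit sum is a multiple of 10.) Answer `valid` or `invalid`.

From the right, keep odd positions and double even positions (subtract 9 from any doubled value over 9):
  doubled (positions 2,4,...): 2 4 7 4 5 2 4 6 9 → sum 43
  kept (positions 1,3,...): 6 9 4 3 0 3 4 5 2 8 → sum 44
Total = 87.
87 mod 10 = 7, so the number is invalid.

invalid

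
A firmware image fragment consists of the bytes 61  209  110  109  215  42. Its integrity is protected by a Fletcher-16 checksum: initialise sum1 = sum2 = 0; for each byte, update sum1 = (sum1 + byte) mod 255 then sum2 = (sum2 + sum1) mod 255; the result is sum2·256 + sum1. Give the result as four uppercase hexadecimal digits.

64EC

Running sums (mod 255):
  after byte 0 (61): sum1=61, sum2=61
  after byte 1 (209): sum1=15, sum2=76
  after byte 2 (110): sum1=125, sum2=201
  after byte 3 (109): sum1=234, sum2=180
  after byte 4 (215): sum1=194, sum2=119
  after byte 5 (42): sum1=236, sum2=100
Checksum = sum2·256 + sum1 = 100·256 + 236 = 25836 = 0x64EC.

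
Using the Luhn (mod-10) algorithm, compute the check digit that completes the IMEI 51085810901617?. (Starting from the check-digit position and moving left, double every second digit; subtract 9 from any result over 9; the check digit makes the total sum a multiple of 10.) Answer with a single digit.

Partial digits right→left: 7 1 6 1 0 9 0 1 8 5 8 0 1 5
Double every second digit counting from the check-digit position (so the 1st, 3rd, 5th, ... of the partial from the right).
  doubled (with −9 where >9): 5 3 0 0 7 7 2 → sum 24
  kept as-is: 1 1 9 1 5 0 5 → sum 22
Total = 24 + 22 = 46.
Check digit = (10 − (46 mod 10)) mod 10 = 4.

4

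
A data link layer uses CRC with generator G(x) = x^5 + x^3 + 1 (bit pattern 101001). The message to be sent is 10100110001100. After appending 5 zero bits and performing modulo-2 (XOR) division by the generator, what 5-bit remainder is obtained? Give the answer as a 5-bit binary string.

Append 5 zeros: 1010011000110000000. Divide by 101001 (XOR where the leading bit is 1):
  pos 0: 101001 XOR 101001 = 000000
  pos 6: 100011 XOR 101001 = 001010
  pos 8: 101000 XOR 101001 = 000001
  pos 13: 100000 XOR 101001 = 001001
Remainder (last 5 bits) = 01001. This is the CRC / FCS.

01001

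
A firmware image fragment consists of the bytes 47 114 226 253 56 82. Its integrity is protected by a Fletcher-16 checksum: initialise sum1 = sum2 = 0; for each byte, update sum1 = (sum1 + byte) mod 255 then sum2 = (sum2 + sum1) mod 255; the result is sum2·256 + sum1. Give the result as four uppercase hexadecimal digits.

Running sums (mod 255):
  after byte 0 (47): sum1=47, sum2=47
  after byte 1 (114): sum1=161, sum2=208
  after byte 2 (226): sum1=132, sum2=85
  after byte 3 (253): sum1=130, sum2=215
  after byte 4 (56): sum1=186, sum2=146
  after byte 5 (82): sum1=13, sum2=159
Checksum = sum2·256 + sum1 = 159·256 + 13 = 40717 = 0x9F0D.

9F0D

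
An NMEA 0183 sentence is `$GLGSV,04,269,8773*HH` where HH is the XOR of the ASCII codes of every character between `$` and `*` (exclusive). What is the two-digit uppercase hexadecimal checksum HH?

XOR the ASCII codes of the payload characters:
  'G' = 0x47 → acc = 0x47
  'L' = 0x4C → acc = 0x0B
  'G' = 0x47 → acc = 0x4C
  'S' = 0x53 → acc = 0x1F
  'V' = 0x56 → acc = 0x49
  ',' = 0x2C → acc = 0x65
  '0' = 0x30 → acc = 0x55
  '4' = 0x34 → acc = 0x61
  ',' = 0x2C → acc = 0x4D
  '2' = 0x32 → acc = 0x7F
  '6' = 0x36 → acc = 0x49
  '9' = 0x39 → acc = 0x70
  ',' = 0x2C → acc = 0x5C
  '8' = 0x38 → acc = 0x64
  '7' = 0x37 → acc = 0x53
  '7' = 0x37 → acc = 0x64
  '3' = 0x33 → acc = 0x57
Checksum = 0x57.

57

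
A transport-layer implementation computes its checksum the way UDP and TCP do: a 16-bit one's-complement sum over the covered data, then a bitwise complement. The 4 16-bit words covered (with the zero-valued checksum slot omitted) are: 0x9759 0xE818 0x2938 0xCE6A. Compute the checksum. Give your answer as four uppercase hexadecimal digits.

88EA

One's-complement addition (fold any carry out of bit 15 back into bit 0):
  0x9759 + 0xE818 = 0x17F71 → wrap carry → 0x7F72
  0x7F72 + 0x2938 = 0x0A8AA
  0xA8AA + 0xCE6A = 0x17714 → wrap carry → 0x7715
One's-complement sum = 0x7715.
Checksum = ~0x7715 & 0xFFFF = 0x88EA.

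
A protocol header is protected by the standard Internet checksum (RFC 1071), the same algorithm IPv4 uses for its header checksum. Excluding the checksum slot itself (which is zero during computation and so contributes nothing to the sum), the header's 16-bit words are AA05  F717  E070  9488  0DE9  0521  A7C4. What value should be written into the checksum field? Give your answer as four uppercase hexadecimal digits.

2F1A

One's-complement addition (fold any carry out of bit 15 back into bit 0):
  0xAA05 + 0xF717 = 0x1A11C → wrap carry → 0xA11D
  0xA11D + 0xE070 = 0x1818D → wrap carry → 0x818E
  0x818E + 0x9488 = 0x11616 → wrap carry → 0x1617
  0x1617 + 0x0DE9 = 0x02400
  0x2400 + 0x0521 = 0x02921
  0x2921 + 0xA7C4 = 0x0D0E5
One's-complement sum = 0xD0E5.
Checksum = ~0xD0E5 & 0xFFFF = 0x2F1A.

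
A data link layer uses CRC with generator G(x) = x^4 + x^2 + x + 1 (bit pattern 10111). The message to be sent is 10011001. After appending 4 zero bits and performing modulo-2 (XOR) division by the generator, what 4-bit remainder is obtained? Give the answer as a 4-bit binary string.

Append 4 zeros: 100110010000. Divide by 10111 (XOR where the leading bit is 1):
  pos 0: 10011 XOR 10111 = 00100
  pos 2: 10000 XOR 10111 = 00111
  pos 4: 11110 XOR 10111 = 01001
  pos 5: 10010 XOR 10111 = 00101
  pos 7: 10100 XOR 10111 = 00011
Remainder (last 4 bits) = 0011. This is the CRC / FCS.

0011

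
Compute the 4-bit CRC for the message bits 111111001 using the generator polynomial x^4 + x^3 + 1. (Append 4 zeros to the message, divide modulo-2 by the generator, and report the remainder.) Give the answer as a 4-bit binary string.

0001

Append 4 zeros: 1111110010000. Divide by 11001 (XOR where the leading bit is 1):
  pos 0: 11111 XOR 11001 = 00110
  pos 2: 11010 XOR 11001 = 00011
  pos 5: 11010 XOR 11001 = 00011
  pos 8: 11000 XOR 11001 = 00001
Remainder (last 4 bits) = 0001. This is the CRC / FCS.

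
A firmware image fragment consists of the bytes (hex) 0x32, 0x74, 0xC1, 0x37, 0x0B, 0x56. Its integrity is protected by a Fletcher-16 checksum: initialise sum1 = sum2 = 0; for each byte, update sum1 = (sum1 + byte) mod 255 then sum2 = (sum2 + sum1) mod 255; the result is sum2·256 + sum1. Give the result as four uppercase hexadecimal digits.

Running sums (mod 255):
  after byte 0 (0x32): sum1=50, sum2=50
  after byte 1 (0x74): sum1=166, sum2=216
  after byte 2 (0xC1): sum1=104, sum2=65
  after byte 3 (0x37): sum1=159, sum2=224
  after byte 4 (0x0B): sum1=170, sum2=139
  after byte 5 (0x56): sum1=1, sum2=140
Checksum = sum2·256 + sum1 = 140·256 + 1 = 35841 = 0x8C01.

8C01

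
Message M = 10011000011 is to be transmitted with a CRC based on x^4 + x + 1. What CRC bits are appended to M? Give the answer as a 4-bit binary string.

Append 4 zeros: 100110000110000. Divide by 10011 (XOR where the leading bit is 1):
  pos 0: 10011 XOR 10011 = 00000
  pos 9: 11000 XOR 10011 = 01011
  pos 10: 10110 XOR 10011 = 00101
Remainder (last 4 bits) = 0101. This is the CRC / FCS.

0101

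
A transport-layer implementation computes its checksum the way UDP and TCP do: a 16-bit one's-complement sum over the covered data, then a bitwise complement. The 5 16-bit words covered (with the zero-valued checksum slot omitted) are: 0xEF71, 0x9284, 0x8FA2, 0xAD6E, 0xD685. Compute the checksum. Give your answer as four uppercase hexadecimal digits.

One's-complement addition (fold any carry out of bit 15 back into bit 0):
  0xEF71 + 0x9284 = 0x181F5 → wrap carry → 0x81F6
  0x81F6 + 0x8FA2 = 0x11198 → wrap carry → 0x1199
  0x1199 + 0xAD6E = 0x0BF07
  0xBF07 + 0xD685 = 0x1958C → wrap carry → 0x958D
One's-complement sum = 0x958D.
Checksum = ~0x958D & 0xFFFF = 0x6A72.

6A72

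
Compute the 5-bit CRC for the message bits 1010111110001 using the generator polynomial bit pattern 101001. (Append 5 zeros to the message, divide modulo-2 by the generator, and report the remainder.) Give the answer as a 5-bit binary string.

11101

Append 5 zeros: 101011111000100000. Divide by 101001 (XOR where the leading bit is 1):
  pos 0: 101011 XOR 101001 = 000010
  pos 4: 101110 XOR 101001 = 000111
  pos 7: 111001 XOR 101001 = 010000
  pos 8: 100000 XOR 101001 = 001001
  pos 10: 100100 XOR 101001 = 001101
  pos 12: 110100 XOR 101001 = 011101
Remainder (last 5 bits) = 11101. This is the CRC / FCS.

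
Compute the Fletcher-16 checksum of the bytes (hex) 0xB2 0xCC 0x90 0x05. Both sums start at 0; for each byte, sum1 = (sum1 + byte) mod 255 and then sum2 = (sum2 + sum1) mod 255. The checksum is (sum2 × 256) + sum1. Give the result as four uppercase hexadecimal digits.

5715

Running sums (mod 255):
  after byte 0 (0xB2): sum1=178, sum2=178
  after byte 1 (0xCC): sum1=127, sum2=50
  after byte 2 (0x90): sum1=16, sum2=66
  after byte 3 (0x05): sum1=21, sum2=87
Checksum = sum2·256 + sum1 = 87·256 + 21 = 22293 = 0x5715.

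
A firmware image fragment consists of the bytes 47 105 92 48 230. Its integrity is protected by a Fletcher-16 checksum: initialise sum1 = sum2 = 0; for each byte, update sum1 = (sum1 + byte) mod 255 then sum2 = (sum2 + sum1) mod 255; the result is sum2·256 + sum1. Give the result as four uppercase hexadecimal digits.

Running sums (mod 255):
  after byte 0 (47): sum1=47, sum2=47
  after byte 1 (105): sum1=152, sum2=199
  after byte 2 (92): sum1=244, sum2=188
  after byte 3 (48): sum1=37, sum2=225
  after byte 4 (230): sum1=12, sum2=237
Checksum = sum2·256 + sum1 = 237·256 + 12 = 60684 = 0xED0C.

ED0C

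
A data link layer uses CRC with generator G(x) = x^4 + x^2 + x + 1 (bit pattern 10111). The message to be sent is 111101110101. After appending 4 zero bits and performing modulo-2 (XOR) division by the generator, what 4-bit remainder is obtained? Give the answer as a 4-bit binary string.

Append 4 zeros: 1111011101010000. Divide by 10111 (XOR where the leading bit is 1):
  pos 0: 11110 XOR 10111 = 01001
  pos 1: 10011 XOR 10111 = 00100
  pos 3: 10011 XOR 10111 = 00100
  pos 5: 10001 XOR 10111 = 00110
  pos 7: 11001 XOR 10111 = 01110
  pos 8: 11100 XOR 10111 = 01011
  pos 9: 10110 XOR 10111 = 00001
Remainder (last 4 bits) = 0100. This is the CRC / FCS.

0100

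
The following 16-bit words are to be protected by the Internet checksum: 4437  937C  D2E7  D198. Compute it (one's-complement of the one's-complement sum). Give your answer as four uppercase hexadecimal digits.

83CB

One's-complement addition (fold any carry out of bit 15 back into bit 0):
  0x4437 + 0x937C = 0x0D7B3
  0xD7B3 + 0xD2E7 = 0x1AA9A → wrap carry → 0xAA9B
  0xAA9B + 0xD198 = 0x17C33 → wrap carry → 0x7C34
One's-complement sum = 0x7C34.
Checksum = ~0x7C34 & 0xFFFF = 0x83CB.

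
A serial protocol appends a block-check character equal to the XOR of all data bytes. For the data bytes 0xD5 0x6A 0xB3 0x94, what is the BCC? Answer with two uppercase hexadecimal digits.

98

XOR the bytes together:
  start with 0xD5
  0xD5 ⊕ 0x6A = 0xBF
  0xBF ⊕ 0xB3 = 0x0C
  0x0C ⊕ 0x94 = 0x98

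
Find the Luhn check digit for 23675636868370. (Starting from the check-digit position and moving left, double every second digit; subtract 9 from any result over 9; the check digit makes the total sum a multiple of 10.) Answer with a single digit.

5

Partial digits right→left: 0 7 3 8 6 8 6 3 6 5 7 6 3 2
Double every second digit counting from the check-digit position (so the 1st, 3rd, 5th, ... of the partial from the right).
  doubled (with −9 where >9): 0 6 3 3 3 5 6 → sum 26
  kept as-is: 7 8 8 3 5 6 2 → sum 39
Total = 26 + 39 = 65.
Check digit = (10 − (65 mod 10)) mod 10 = 5.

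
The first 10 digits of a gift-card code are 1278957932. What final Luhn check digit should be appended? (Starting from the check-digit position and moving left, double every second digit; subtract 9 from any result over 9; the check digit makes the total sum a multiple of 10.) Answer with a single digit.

Partial digits right→left: 2 3 9 7 5 9 8 7 2 1
Double every second digit counting from the check-digit position (so the 1st, 3rd, 5th, ... of the partial from the right).
  doubled (with −9 where >9): 4 9 1 7 4 → sum 25
  kept as-is: 3 7 9 7 1 → sum 27
Total = 25 + 27 = 52.
Check digit = (10 − (52 mod 10)) mod 10 = 8.

8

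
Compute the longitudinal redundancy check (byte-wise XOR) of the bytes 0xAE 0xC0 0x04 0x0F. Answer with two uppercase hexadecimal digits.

XOR the bytes together:
  start with 0xAE
  0xAE ⊕ 0xC0 = 0x6E
  0x6E ⊕ 0x04 = 0x6A
  0x6A ⊕ 0x0F = 0x65

65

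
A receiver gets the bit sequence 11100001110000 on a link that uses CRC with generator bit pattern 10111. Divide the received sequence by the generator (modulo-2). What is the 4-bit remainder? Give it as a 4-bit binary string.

0000

Modulo-2 division of 11100001110000 by 10111:
  pos 0: 11100 XOR 10111 = 01011
  pos 1: 10110 XOR 10111 = 00001
  pos 5: 10111 XOR 10111 = 00000
Remainder = 0000 (zero — the frame passes the CRC check).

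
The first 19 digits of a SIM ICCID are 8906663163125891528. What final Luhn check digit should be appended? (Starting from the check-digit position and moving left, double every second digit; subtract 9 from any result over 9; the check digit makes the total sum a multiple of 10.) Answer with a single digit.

3

Partial digits right→left: 8 2 5 1 9 8 5 2 1 3 6 1 3 6 6 6 0 9 8
Double every second digit counting from the check-digit position (so the 1st, 3rd, 5th, ... of the partial from the right).
  doubled (with −9 where >9): 7 1 9 1 2 3 6 3 0 7 → sum 39
  kept as-is: 2 1 8 2 3 1 6 6 9 → sum 38
Total = 39 + 38 = 77.
Check digit = (10 − (77 mod 10)) mod 10 = 3.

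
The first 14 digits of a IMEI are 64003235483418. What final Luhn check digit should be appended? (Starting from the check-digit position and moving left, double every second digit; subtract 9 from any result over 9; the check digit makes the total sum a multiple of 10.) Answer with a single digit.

5

Partial digits right→left: 8 1 4 3 8 4 5 3 2 3 0 0 4 6
Double every second digit counting from the check-digit position (so the 1st, 3rd, 5th, ... of the partial from the right).
  doubled (with −9 where >9): 7 8 7 1 4 0 8 → sum 35
  kept as-is: 1 3 4 3 3 0 6 → sum 20
Total = 35 + 20 = 55.
Check digit = (10 − (55 mod 10)) mod 10 = 5.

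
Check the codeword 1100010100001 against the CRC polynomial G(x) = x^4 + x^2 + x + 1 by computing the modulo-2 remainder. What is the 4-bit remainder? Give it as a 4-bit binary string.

0111

Modulo-2 division of 1100010100001 by 10111:
  pos 0: 11000 XOR 10111 = 01111
  pos 1: 11111 XOR 10111 = 01000
  pos 2: 10000 XOR 10111 = 00111
  pos 4: 11110 XOR 10111 = 01001
  pos 5: 10010 XOR 10111 = 00101
  pos 7: 10100 XOR 10111 = 00011
Remainder = 0111 (nonzero — an error is detected).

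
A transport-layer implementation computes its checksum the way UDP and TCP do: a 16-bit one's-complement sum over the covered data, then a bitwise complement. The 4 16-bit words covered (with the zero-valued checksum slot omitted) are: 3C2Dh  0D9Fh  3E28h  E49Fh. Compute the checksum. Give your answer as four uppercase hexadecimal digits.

One's-complement addition (fold any carry out of bit 15 back into bit 0):
  0x3C2D + 0x0D9F = 0x049CC
  0x49CC + 0x3E28 = 0x087F4
  0x87F4 + 0xE49F = 0x16C93 → wrap carry → 0x6C94
One's-complement sum = 0x6C94.
Checksum = ~0x6C94 & 0xFFFF = 0x936B.

936B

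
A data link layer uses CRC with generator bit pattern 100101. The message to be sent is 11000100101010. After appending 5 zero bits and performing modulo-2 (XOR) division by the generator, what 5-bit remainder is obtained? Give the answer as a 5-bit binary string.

Append 5 zeros: 1100010010101000000. Divide by 100101 (XOR where the leading bit is 1):
  pos 0: 110001 XOR 100101 = 010100
  pos 1: 101000 XOR 100101 = 001101
  pos 3: 110101 XOR 100101 = 010000
  pos 4: 100000 XOR 100101 = 000101
  pos 7: 101101 XOR 100101 = 001000
  pos 9: 100000 XOR 100101 = 000101
  pos 12: 101000 XOR 100101 = 001101
Remainder (last 5 bits) = 11010. This is the CRC / FCS.

11010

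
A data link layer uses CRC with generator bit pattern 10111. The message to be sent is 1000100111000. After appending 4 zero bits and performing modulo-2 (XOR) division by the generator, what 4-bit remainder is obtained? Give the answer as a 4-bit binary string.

1101

Append 4 zeros: 10001001110000000. Divide by 10111 (XOR where the leading bit is 1):
  pos 0: 10001 XOR 10111 = 00110
  pos 2: 11000 XOR 10111 = 01111
  pos 3: 11111 XOR 10111 = 01000
  pos 4: 10001 XOR 10111 = 00110
  pos 6: 11010 XOR 10111 = 01101
  pos 7: 11010 XOR 10111 = 01101
  pos 8: 11010 XOR 10111 = 01101
  pos 9: 11010 XOR 10111 = 01101
  pos 10: 11010 XOR 10111 = 01101
  pos 11: 11010 XOR 10111 = 01101
  pos 12: 11010 XOR 10111 = 01101
Remainder (last 4 bits) = 1101. This is the CRC / FCS.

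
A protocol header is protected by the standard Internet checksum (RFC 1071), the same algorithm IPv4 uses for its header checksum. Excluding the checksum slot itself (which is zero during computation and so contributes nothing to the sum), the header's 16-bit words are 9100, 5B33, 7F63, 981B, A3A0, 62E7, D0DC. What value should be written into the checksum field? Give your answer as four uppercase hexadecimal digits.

One's-complement addition (fold any carry out of bit 15 back into bit 0):
  0x9100 + 0x5B33 = 0x0EC33
  0xEC33 + 0x7F63 = 0x16B96 → wrap carry → 0x6B97
  0x6B97 + 0x981B = 0x103B2 → wrap carry → 0x03B3
  0x03B3 + 0xA3A0 = 0x0A753
  0xA753 + 0x62E7 = 0x10A3A → wrap carry → 0x0A3B
  0x0A3B + 0xD0DC = 0x0DB17
One's-complement sum = 0xDB17.
Checksum = ~0xDB17 & 0xFFFF = 0x24E8.

24E8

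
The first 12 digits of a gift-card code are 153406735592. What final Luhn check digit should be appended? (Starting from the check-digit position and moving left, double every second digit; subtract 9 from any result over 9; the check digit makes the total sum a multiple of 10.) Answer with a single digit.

2

Partial digits right→left: 2 9 5 5 3 7 6 0 4 3 5 1
Double every second digit counting from the check-digit position (so the 1st, 3rd, 5th, ... of the partial from the right).
  doubled (with −9 where >9): 4 1 6 3 8 1 → sum 23
  kept as-is: 9 5 7 0 3 1 → sum 25
Total = 23 + 25 = 48.
Check digit = (10 − (48 mod 10)) mod 10 = 2.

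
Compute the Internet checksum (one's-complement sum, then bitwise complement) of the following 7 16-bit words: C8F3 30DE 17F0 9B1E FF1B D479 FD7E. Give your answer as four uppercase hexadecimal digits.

One's-complement addition (fold any carry out of bit 15 back into bit 0):
  0xC8F3 + 0x30DE = 0x0F9D1
  0xF9D1 + 0x17F0 = 0x111C1 → wrap carry → 0x11C2
  0x11C2 + 0x9B1E = 0x0ACE0
  0xACE0 + 0xFF1B = 0x1ABFB → wrap carry → 0xABFC
  0xABFC + 0xD479 = 0x18075 → wrap carry → 0x8076
  0x8076 + 0xFD7E = 0x17DF4 → wrap carry → 0x7DF5
One's-complement sum = 0x7DF5.
Checksum = ~0x7DF5 & 0xFFFF = 0x820A.

820A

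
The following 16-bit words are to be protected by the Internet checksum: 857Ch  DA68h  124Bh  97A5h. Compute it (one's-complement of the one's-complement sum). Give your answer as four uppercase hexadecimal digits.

F629

One's-complement addition (fold any carry out of bit 15 back into bit 0):
  0x857C + 0xDA68 = 0x15FE4 → wrap carry → 0x5FE5
  0x5FE5 + 0x124B = 0x07230
  0x7230 + 0x97A5 = 0x109D5 → wrap carry → 0x09D6
One's-complement sum = 0x09D6.
Checksum = ~0x09D6 & 0xFFFF = 0xF629.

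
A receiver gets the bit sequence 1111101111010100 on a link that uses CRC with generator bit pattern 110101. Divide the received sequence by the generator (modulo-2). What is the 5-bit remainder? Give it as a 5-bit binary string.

01011

Modulo-2 division of 1111101111010100 by 110101:
  pos 0: 111110 XOR 110101 = 001011
  pos 2: 101111 XOR 110101 = 011010
  pos 3: 110101 XOR 110101 = 000000
  pos 9: 101010 XOR 110101 = 011111
  pos 10: 111110 XOR 110101 = 001011
Remainder = 01011 (nonzero — an error is detected).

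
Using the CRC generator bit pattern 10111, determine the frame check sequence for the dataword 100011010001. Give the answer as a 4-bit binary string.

1000

Append 4 zeros: 1000110100010000. Divide by 10111 (XOR where the leading bit is 1):
  pos 0: 10001 XOR 10111 = 00110
  pos 2: 11010 XOR 10111 = 01101
  pos 3: 11011 XOR 10111 = 01100
  pos 4: 11000 XOR 10111 = 01111
  pos 5: 11110 XOR 10111 = 01001
  pos 6: 10010 XOR 10111 = 00101
  pos 8: 10110 XOR 10111 = 00001
Remainder (last 4 bits) = 1000. This is the CRC / FCS.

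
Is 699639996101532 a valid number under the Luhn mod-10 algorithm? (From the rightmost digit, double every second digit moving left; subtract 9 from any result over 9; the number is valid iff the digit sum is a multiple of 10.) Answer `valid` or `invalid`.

valid

From the right, keep odd positions and double even positions (subtract 9 from any doubled value over 9):
  doubled (positions 2,4,...): 6 2 2 9 9 3 9 → sum 40
  kept (positions 1,3,...): 2 5 0 6 9 3 9 6 → sum 40
Total = 80.
80 mod 10 = 0, so the number is valid.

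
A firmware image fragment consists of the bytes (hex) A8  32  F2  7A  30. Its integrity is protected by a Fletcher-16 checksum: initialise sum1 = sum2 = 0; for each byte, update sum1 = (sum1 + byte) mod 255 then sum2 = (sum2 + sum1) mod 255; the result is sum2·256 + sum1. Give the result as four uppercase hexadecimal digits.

1278

Running sums (mod 255):
  after byte 0 (A8): sum1=168, sum2=168
  after byte 1 (32): sum1=218, sum2=131
  after byte 2 (F2): sum1=205, sum2=81
  after byte 3 (7A): sum1=72, sum2=153
  after byte 4 (30): sum1=120, sum2=18
Checksum = sum2·256 + sum1 = 18·256 + 120 = 4728 = 0x1278.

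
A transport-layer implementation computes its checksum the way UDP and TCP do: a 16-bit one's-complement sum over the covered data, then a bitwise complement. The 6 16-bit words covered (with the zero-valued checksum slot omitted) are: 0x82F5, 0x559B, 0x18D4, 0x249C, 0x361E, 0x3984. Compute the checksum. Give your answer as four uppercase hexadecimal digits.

7A5C

One's-complement addition (fold any carry out of bit 15 back into bit 0):
  0x82F5 + 0x559B = 0x0D890
  0xD890 + 0x18D4 = 0x0F164
  0xF164 + 0x249C = 0x11600 → wrap carry → 0x1601
  0x1601 + 0x361E = 0x04C1F
  0x4C1F + 0x3984 = 0x085A3
One's-complement sum = 0x85A3.
Checksum = ~0x85A3 & 0xFFFF = 0x7A5C.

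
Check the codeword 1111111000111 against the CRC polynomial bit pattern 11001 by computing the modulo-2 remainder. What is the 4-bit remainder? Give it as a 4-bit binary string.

Modulo-2 division of 1111111000111 by 11001:
  pos 0: 11111 XOR 11001 = 00110
  pos 2: 11011 XOR 11001 = 00010
  pos 5: 10000 XOR 11001 = 01001
  pos 6: 10011 XOR 11001 = 01010
  pos 7: 10101 XOR 11001 = 01100
  pos 8: 11001 XOR 11001 = 00000
Remainder = 0000 (zero — the frame passes the CRC check).

0000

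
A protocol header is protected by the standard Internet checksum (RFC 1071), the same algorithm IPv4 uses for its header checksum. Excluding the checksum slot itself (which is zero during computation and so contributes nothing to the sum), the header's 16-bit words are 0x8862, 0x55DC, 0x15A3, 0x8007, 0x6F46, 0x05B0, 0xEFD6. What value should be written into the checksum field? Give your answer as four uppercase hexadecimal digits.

One's-complement addition (fold any carry out of bit 15 back into bit 0):
  0x8862 + 0x55DC = 0x0DE3E
  0xDE3E + 0x15A3 = 0x0F3E1
  0xF3E1 + 0x8007 = 0x173E8 → wrap carry → 0x73E9
  0x73E9 + 0x6F46 = 0x0E32F
  0xE32F + 0x05B0 = 0x0E8DF
  0xE8DF + 0xEFD6 = 0x1D8B5 → wrap carry → 0xD8B6
One's-complement sum = 0xD8B6.
Checksum = ~0xD8B6 & 0xFFFF = 0x2749.

2749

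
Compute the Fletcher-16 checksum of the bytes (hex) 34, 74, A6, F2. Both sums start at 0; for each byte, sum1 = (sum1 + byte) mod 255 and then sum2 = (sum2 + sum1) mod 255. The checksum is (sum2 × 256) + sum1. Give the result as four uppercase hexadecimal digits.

Running sums (mod 255):
  after byte 0 (34): sum1=52, sum2=52
  after byte 1 (74): sum1=168, sum2=220
  after byte 2 (A6): sum1=79, sum2=44
  after byte 3 (F2): sum1=66, sum2=110
Checksum = sum2·256 + sum1 = 110·256 + 66 = 28226 = 0x6E42.

6E42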